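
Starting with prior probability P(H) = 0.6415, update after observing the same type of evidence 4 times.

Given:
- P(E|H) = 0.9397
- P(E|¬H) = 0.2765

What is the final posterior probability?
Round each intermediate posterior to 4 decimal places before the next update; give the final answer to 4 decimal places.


Sequential Bayesian updating:

Initial prior: P(H) = 0.6415

Update 1:
  P(E) = 0.9397 × 0.6415 + 0.2765 × 0.3585 = 0.60281755 + 0.09912525 = 0.70194280
  P(H|E) = 0.60281755 / 0.70194280 = 0.8588

Update 2:
  P(E) = 0.9397 × 0.8588 + 0.2765 × 0.1412 = 0.80701436 + 0.03904180 = 0.84605616
  P(H|E) = 0.80701436 / 0.84605616 = 0.9539

Update 3:
  P(E) = 0.9397 × 0.9539 + 0.2765 × 0.0461 = 0.89637983 + 0.01274665 = 0.90912648
  P(H|E) = 0.89637983 / 0.90912648 = 0.9860

Update 4:
  P(E) = 0.9397 × 0.9860 + 0.2765 × 0.0140 = 0.92654420 + 0.00387100 = 0.93041520
  P(H|E) = 0.92654420 / 0.93041520 = 0.9958

Final posterior: 0.9958


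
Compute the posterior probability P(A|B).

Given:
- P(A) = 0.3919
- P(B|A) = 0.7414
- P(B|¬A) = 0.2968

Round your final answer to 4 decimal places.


Bayes' theorem: P(A|B) = P(B|A) × P(A) / P(B)

Step 1: Calculate P(B) using law of total probability
P(B) = P(B|A)P(A) + P(B|¬A)P(¬A)
     = 0.7414 × 0.3919 + 0.2968 × 0.6081
     = 0.29055466 + 0.18048408
     = 0.47103874

Step 2: Apply Bayes' theorem
P(A|B) = P(B|A) × P(A) / P(B)
       = 0.29055466 / 0.47103874
       = 0.6168


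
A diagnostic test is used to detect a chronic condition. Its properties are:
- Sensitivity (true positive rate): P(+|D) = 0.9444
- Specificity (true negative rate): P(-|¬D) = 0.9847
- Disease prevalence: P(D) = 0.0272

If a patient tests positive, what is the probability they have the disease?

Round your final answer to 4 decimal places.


Let D = has disease, + = positive test

Given:
- P(D) = 0.0272 (prevalence)
- P(+|D) = 0.9444 (sensitivity)
- P(-|¬D) = 0.9847 (specificity)
- P(+|¬D) = 0.0153 (false positive rate = 1 - specificity)

Step 1: Find P(+)
P(+) = P(+|D)P(D) + P(+|¬D)P(¬D)
     = 0.9444 × 0.0272 + 0.0153 × 0.9728
     = 0.02568768 + 0.01488384
     = 0.04057152

Step 2: Apply Bayes' theorem for P(D|+)
P(D|+) = P(+|D)P(D) / P(+)
       = 0.02568768 / 0.04057152
       = 0.6331


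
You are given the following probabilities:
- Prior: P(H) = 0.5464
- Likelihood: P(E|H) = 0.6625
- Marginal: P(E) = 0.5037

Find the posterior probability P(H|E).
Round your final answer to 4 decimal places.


Using Bayes' theorem:

P(H|E) = P(E|H) × P(H) / P(E)
       = 0.6625 × 0.5464 / 0.5037
       = 0.36199000 / 0.5037
       = 0.7187

The evidence strengthens our belief in H.
Prior: 0.5464 → Posterior: 0.7187


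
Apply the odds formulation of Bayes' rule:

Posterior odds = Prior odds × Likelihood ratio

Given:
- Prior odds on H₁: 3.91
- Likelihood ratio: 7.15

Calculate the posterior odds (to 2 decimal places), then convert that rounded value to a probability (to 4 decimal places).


Step 1: Calculate posterior odds
Posterior odds = Prior odds × LR
               = 3.91 × 7.15
               = 27.96

Step 2: Convert to probability
P(H₁|E) = Posterior odds / (1 + Posterior odds)
       = 27.96 / (1 + 27.96)
       = 27.96 / 28.96
       = 0.9655

The evidence increased P(H₁) from 0.7963 to 0.9655.


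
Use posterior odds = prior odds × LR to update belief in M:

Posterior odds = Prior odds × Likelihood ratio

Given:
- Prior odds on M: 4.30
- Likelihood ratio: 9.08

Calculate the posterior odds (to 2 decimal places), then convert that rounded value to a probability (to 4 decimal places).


Step 1: Calculate posterior odds
Posterior odds = Prior odds × LR
               = 4.30 × 9.08
               = 39.04

Step 2: Convert to probability
P(M|E) = Posterior odds / (1 + Posterior odds)
       = 39.04 / (1 + 39.04)
       = 39.04 / 40.04
       = 0.9750

The evidence increased P(M) from 0.8113 to 0.9750.


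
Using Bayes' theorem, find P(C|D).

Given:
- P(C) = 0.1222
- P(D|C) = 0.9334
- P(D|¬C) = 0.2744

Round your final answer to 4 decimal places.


Bayes' theorem: P(C|D) = P(D|C) × P(C) / P(D)

Step 1: Calculate P(D) using law of total probability
P(D) = P(D|C)P(C) + P(D|¬C)P(¬C)
     = 0.9334 × 0.1222 + 0.2744 × 0.8778
     = 0.11406148 + 0.24086832
     = 0.35492980

Step 2: Apply Bayes' theorem
P(C|D) = P(D|C) × P(C) / P(D)
       = 0.11406148 / 0.35492980
       = 0.3214


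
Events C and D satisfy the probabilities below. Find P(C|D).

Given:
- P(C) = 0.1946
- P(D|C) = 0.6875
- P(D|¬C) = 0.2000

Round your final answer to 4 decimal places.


Bayes' theorem: P(C|D) = P(D|C) × P(C) / P(D)

Step 1: Calculate P(D) using law of total probability
P(D) = P(D|C)P(C) + P(D|¬C)P(¬C)
     = 0.6875 × 0.1946 + 0.2000 × 0.8054
     = 0.13378750 + 0.16108000
     = 0.29486750

Step 2: Apply Bayes' theorem
P(C|D) = P(D|C) × P(C) / P(D)
       = 0.13378750 / 0.29486750
       = 0.4537


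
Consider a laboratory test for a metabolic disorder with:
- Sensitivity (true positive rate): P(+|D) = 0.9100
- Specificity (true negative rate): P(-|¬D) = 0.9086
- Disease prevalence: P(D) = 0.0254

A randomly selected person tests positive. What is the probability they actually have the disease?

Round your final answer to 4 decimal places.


Let D = has disease, + = positive test

Given:
- P(D) = 0.0254 (prevalence)
- P(+|D) = 0.9100 (sensitivity)
- P(-|¬D) = 0.9086 (specificity)
- P(+|¬D) = 0.0914 (false positive rate = 1 - specificity)

Step 1: Find P(+)
P(+) = P(+|D)P(D) + P(+|¬D)P(¬D)
     = 0.9100 × 0.0254 + 0.0914 × 0.9746
     = 0.02311400 + 0.08907844
     = 0.11219244

Step 2: Apply Bayes' theorem for P(D|+)
P(D|+) = P(+|D)P(D) / P(+)
       = 0.02311400 / 0.11219244
       = 0.2060


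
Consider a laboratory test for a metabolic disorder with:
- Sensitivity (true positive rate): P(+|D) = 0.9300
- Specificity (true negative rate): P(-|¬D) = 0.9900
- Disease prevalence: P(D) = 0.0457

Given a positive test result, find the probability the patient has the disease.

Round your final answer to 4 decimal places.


Let D = has disease, + = positive test

Given:
- P(D) = 0.0457 (prevalence)
- P(+|D) = 0.9300 (sensitivity)
- P(-|¬D) = 0.9900 (specificity)
- P(+|¬D) = 0.0100 (false positive rate = 1 - specificity)

Step 1: Find P(+)
P(+) = P(+|D)P(D) + P(+|¬D)P(¬D)
     = 0.9300 × 0.0457 + 0.0100 × 0.9543
     = 0.04250100 + 0.00954300
     = 0.05204400

Step 2: Apply Bayes' theorem for P(D|+)
P(D|+) = P(+|D)P(D) / P(+)
       = 0.04250100 / 0.05204400
       = 0.8166


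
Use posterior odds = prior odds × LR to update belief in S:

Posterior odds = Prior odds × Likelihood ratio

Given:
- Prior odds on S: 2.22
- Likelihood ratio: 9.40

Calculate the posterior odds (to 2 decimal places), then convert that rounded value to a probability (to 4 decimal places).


Step 1: Calculate posterior odds
Posterior odds = Prior odds × LR
               = 2.22 × 9.40
               = 20.87

Step 2: Convert to probability
P(S|E) = Posterior odds / (1 + Posterior odds)
       = 20.87 / (1 + 20.87)
       = 20.87 / 21.87
       = 0.9543

The evidence increased P(S) from 0.6894 to 0.9543.


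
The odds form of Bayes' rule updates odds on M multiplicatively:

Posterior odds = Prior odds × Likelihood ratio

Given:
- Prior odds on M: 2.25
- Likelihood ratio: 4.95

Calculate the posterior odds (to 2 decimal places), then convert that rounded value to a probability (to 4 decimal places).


Step 1: Calculate posterior odds
Posterior odds = Prior odds × LR
               = 2.25 × 4.95
               = 11.14

Step 2: Convert to probability
P(M|E) = Posterior odds / (1 + Posterior odds)
       = 11.14 / (1 + 11.14)
       = 11.14 / 12.14
       = 0.9176

The evidence increased P(M) from 0.6923 to 0.9176.


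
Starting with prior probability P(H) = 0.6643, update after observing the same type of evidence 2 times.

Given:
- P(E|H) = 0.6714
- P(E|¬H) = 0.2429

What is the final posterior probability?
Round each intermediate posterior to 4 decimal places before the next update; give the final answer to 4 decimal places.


Sequential Bayesian updating:

Initial prior: P(H) = 0.6643

Update 1:
  P(E) = 0.6714 × 0.6643 + 0.2429 × 0.3357 = 0.44601102 + 0.08154153 = 0.52755255
  P(H|E) = 0.44601102 / 0.52755255 = 0.8454

Update 2:
  P(E) = 0.6714 × 0.8454 + 0.2429 × 0.1546 = 0.56760156 + 0.03755234 = 0.60515390
  P(H|E) = 0.56760156 / 0.60515390 = 0.9379

Final posterior: 0.9379


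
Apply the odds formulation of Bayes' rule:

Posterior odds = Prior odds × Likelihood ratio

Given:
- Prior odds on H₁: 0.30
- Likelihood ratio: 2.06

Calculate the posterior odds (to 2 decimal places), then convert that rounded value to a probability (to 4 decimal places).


Step 1: Calculate posterior odds
Posterior odds = Prior odds × LR
               = 0.30 × 2.06
               = 0.62

Step 2: Convert to probability
P(H₁|E) = Posterior odds / (1 + Posterior odds)
       = 0.62 / (1 + 0.62)
       = 0.62 / 1.62
       = 0.3827

The evidence increased P(H₁) from 0.2308 to 0.3827.


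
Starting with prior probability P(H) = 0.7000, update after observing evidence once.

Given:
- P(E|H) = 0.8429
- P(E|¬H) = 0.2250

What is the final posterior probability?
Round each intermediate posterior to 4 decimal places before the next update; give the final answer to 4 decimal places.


Sequential Bayesian updating:

Initial prior: P(H) = 0.7000

Update 1:
  P(E) = 0.8429 × 0.7000 + 0.2250 × 0.3000 = 0.59003000 + 0.06750000 = 0.65753000
  P(H|E) = 0.59003000 / 0.65753000 = 0.8973

Final posterior: 0.8973


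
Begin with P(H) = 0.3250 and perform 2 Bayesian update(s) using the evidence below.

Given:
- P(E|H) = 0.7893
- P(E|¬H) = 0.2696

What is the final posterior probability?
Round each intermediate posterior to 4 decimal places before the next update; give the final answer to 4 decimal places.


Sequential Bayesian updating:

Initial prior: P(H) = 0.3250

Update 1:
  P(E) = 0.7893 × 0.3250 + 0.2696 × 0.6750 = 0.25652250 + 0.18198000 = 0.43850250
  P(H|E) = 0.25652250 / 0.43850250 = 0.5850

Update 2:
  P(E) = 0.7893 × 0.5850 + 0.2696 × 0.4150 = 0.46174050 + 0.11188400 = 0.57362450
  P(H|E) = 0.46174050 / 0.57362450 = 0.8050

Final posterior: 0.8050


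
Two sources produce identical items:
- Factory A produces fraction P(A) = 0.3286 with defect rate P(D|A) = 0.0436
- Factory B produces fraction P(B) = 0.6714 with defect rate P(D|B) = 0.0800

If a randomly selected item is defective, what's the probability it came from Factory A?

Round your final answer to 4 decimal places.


Let A = from Factory A, D = defective

Given:
- P(A) = 0.3286, P(B) = 0.6714
- P(D|A) = 0.0436, P(D|B) = 0.0800

Step 1: Find P(D)
P(D) = P(D|A)P(A) + P(D|B)P(B)
     = 0.0436 × 0.3286 + 0.0800 × 0.6714
     = 0.01432696 + 0.05371200
     = 0.06803896

Step 2: Apply Bayes' theorem
P(A|D) = P(D|A)P(A) / P(D)
       = 0.01432696 / 0.06803896
       = 0.2106


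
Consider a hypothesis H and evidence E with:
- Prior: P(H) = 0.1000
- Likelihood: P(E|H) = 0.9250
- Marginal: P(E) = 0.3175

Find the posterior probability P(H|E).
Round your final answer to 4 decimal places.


Using Bayes' theorem:

P(H|E) = P(E|H) × P(H) / P(E)
       = 0.9250 × 0.1000 / 0.3175
       = 0.09250000 / 0.3175
       = 0.2913

The evidence strengthens our belief in H.
Prior: 0.1000 → Posterior: 0.2913


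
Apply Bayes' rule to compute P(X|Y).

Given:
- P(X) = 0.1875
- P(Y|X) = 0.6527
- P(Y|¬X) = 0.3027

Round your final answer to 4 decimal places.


Bayes' theorem: P(X|Y) = P(Y|X) × P(X) / P(Y)

Step 1: Calculate P(Y) using law of total probability
P(Y) = P(Y|X)P(X) + P(Y|¬X)P(¬X)
     = 0.6527 × 0.1875 + 0.3027 × 0.8125
     = 0.12238125 + 0.24594375
     = 0.36832500

Step 2: Apply Bayes' theorem
P(X|Y) = P(Y|X) × P(X) / P(Y)
       = 0.12238125 / 0.36832500
       = 0.3323


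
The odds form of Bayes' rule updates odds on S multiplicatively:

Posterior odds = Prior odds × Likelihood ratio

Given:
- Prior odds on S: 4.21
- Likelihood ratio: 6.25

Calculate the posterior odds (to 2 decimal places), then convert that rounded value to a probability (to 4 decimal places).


Step 1: Calculate posterior odds
Posterior odds = Prior odds × LR
               = 4.21 × 6.25
               = 26.31

Step 2: Convert to probability
P(S|E) = Posterior odds / (1 + Posterior odds)
       = 26.31 / (1 + 26.31)
       = 26.31 / 27.31
       = 0.9634

The evidence increased P(S) from 0.8081 to 0.9634.


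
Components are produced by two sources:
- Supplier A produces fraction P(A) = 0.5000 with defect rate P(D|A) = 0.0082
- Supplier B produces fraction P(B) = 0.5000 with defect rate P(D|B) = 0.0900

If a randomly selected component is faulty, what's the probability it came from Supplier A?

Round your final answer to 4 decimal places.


Let A = from Supplier A, D = faulty

Given:
- P(A) = 0.5000, P(B) = 0.5000
- P(D|A) = 0.0082, P(D|B) = 0.0900

Step 1: Find P(D)
P(D) = P(D|A)P(A) + P(D|B)P(B)
     = 0.0082 × 0.5000 + 0.0900 × 0.5000
     = 0.00410000 + 0.04500000
     = 0.04910000

Step 2: Apply Bayes' theorem
P(A|D) = P(D|A)P(A) / P(D)
       = 0.00410000 / 0.04910000
       = 0.0835


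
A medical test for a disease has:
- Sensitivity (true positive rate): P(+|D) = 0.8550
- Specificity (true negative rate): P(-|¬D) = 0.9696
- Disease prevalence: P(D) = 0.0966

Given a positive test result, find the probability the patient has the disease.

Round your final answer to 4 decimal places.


Let D = has disease, + = positive test

Given:
- P(D) = 0.0966 (prevalence)
- P(+|D) = 0.8550 (sensitivity)
- P(-|¬D) = 0.9696 (specificity)
- P(+|¬D) = 0.0304 (false positive rate = 1 - specificity)

Step 1: Find P(+)
P(+) = P(+|D)P(D) + P(+|¬D)P(¬D)
     = 0.8550 × 0.0966 + 0.0304 × 0.9034
     = 0.08259300 + 0.02746336
     = 0.11005636

Step 2: Apply Bayes' theorem for P(D|+)
P(D|+) = P(+|D)P(D) / P(+)
       = 0.08259300 / 0.11005636
       = 0.7505


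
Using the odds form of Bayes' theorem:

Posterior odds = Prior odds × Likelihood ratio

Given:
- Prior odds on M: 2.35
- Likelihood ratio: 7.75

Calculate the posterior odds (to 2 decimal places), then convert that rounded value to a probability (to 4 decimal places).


Step 1: Calculate posterior odds
Posterior odds = Prior odds × LR
               = 2.35 × 7.75
               = 18.21

Step 2: Convert to probability
P(M|E) = Posterior odds / (1 + Posterior odds)
       = 18.21 / (1 + 18.21)
       = 18.21 / 19.21
       = 0.9479

The evidence increased P(M) from 0.7015 to 0.9479.


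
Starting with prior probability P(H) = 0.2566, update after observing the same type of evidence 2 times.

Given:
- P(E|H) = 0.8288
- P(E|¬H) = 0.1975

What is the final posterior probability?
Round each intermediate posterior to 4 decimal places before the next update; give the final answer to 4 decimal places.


Sequential Bayesian updating:

Initial prior: P(H) = 0.2566

Update 1:
  P(E) = 0.8288 × 0.2566 + 0.1975 × 0.7434 = 0.21267008 + 0.14682150 = 0.35949158
  P(H|E) = 0.21267008 / 0.35949158 = 0.5916

Update 2:
  P(E) = 0.8288 × 0.5916 + 0.1975 × 0.4084 = 0.49031808 + 0.08065900 = 0.57097708
  P(H|E) = 0.49031808 / 0.57097708 = 0.8587

Final posterior: 0.8587


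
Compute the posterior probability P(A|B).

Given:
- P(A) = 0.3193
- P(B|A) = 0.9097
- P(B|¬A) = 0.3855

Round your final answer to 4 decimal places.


Bayes' theorem: P(A|B) = P(B|A) × P(A) / P(B)

Step 1: Calculate P(B) using law of total probability
P(B) = P(B|A)P(A) + P(B|¬A)P(¬A)
     = 0.9097 × 0.3193 + 0.3855 × 0.6807
     = 0.29046721 + 0.26240985
     = 0.55287706

Step 2: Apply Bayes' theorem
P(A|B) = P(B|A) × P(A) / P(B)
       = 0.29046721 / 0.55287706
       = 0.5254


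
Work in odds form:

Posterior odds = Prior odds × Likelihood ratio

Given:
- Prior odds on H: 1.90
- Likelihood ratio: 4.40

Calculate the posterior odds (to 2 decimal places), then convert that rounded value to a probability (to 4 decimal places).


Step 1: Calculate posterior odds
Posterior odds = Prior odds × LR
               = 1.90 × 4.40
               = 8.36

Step 2: Convert to probability
P(H|E) = Posterior odds / (1 + Posterior odds)
       = 8.36 / (1 + 8.36)
       = 8.36 / 9.36
       = 0.8932

The evidence increased P(H) from 0.6552 to 0.8932.


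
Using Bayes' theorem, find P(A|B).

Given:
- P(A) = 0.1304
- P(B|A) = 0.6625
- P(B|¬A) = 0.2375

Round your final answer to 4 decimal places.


Bayes' theorem: P(A|B) = P(B|A) × P(A) / P(B)

Step 1: Calculate P(B) using law of total probability
P(B) = P(B|A)P(A) + P(B|¬A)P(¬A)
     = 0.6625 × 0.1304 + 0.2375 × 0.8696
     = 0.08639000 + 0.20653000
     = 0.29292000

Step 2: Apply Bayes' theorem
P(A|B) = P(B|A) × P(A) / P(B)
       = 0.08639000 / 0.29292000
       = 0.2949


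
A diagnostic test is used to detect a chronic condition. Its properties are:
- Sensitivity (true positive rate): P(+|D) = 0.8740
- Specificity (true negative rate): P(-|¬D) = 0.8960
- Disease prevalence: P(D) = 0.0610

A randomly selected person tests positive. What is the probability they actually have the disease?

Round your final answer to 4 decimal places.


Let D = has disease, + = positive test

Given:
- P(D) = 0.0610 (prevalence)
- P(+|D) = 0.8740 (sensitivity)
- P(-|¬D) = 0.8960 (specificity)
- P(+|¬D) = 0.1040 (false positive rate = 1 - specificity)

Step 1: Find P(+)
P(+) = P(+|D)P(D) + P(+|¬D)P(¬D)
     = 0.8740 × 0.0610 + 0.1040 × 0.9390
     = 0.05331400 + 0.09765600
     = 0.15097000

Step 2: Apply Bayes' theorem for P(D|+)
P(D|+) = P(+|D)P(D) / P(+)
       = 0.05331400 / 0.15097000
       = 0.3531


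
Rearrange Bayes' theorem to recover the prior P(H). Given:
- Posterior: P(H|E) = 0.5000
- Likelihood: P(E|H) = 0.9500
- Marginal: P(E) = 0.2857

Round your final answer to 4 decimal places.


From Bayes' theorem: P(H|E) = P(E|H) × P(H) / P(E)

Rearranging for P(H):
P(H) = P(H|E) × P(E) / P(E|H)
     = 0.5000 × 0.2857 / 0.9500
     = 0.14285000 / 0.9500
     = 0.1504


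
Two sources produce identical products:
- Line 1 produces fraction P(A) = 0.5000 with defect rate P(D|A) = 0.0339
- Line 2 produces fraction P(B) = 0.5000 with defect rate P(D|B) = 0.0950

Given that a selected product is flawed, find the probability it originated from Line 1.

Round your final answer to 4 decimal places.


Let A = from Line 1, D = flawed

Given:
- P(A) = 0.5000, P(B) = 0.5000
- P(D|A) = 0.0339, P(D|B) = 0.0950

Step 1: Find P(D)
P(D) = P(D|A)P(A) + P(D|B)P(B)
     = 0.0339 × 0.5000 + 0.0950 × 0.5000
     = 0.01695000 + 0.04750000
     = 0.06445000

Step 2: Apply Bayes' theorem
P(A|D) = P(D|A)P(A) / P(D)
       = 0.01695000 / 0.06445000
       = 0.2630


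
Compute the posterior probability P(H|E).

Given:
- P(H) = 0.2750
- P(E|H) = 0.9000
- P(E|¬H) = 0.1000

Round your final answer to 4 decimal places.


Bayes' theorem: P(H|E) = P(E|H) × P(H) / P(E)

Step 1: Calculate P(E) using law of total probability
P(E) = P(E|H)P(H) + P(E|¬H)P(¬H)
     = 0.9000 × 0.2750 + 0.1000 × 0.7250
     = 0.24750000 + 0.07250000
     = 0.32000000

Step 2: Apply Bayes' theorem
P(H|E) = P(E|H) × P(H) / P(E)
       = 0.24750000 / 0.32000000
       = 0.7734


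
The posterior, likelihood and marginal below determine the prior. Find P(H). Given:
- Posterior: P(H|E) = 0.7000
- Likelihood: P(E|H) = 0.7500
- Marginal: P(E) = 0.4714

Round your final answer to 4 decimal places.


From Bayes' theorem: P(H|E) = P(E|H) × P(H) / P(E)

Rearranging for P(H):
P(H) = P(H|E) × P(E) / P(E|H)
     = 0.7000 × 0.4714 / 0.7500
     = 0.32998000 / 0.7500
     = 0.4400


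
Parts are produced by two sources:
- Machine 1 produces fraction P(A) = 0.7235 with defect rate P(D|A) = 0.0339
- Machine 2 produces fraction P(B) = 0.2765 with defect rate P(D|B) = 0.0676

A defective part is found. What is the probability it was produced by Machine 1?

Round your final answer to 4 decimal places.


Let A = from Machine 1, D = defective

Given:
- P(A) = 0.7235, P(B) = 0.2765
- P(D|A) = 0.0339, P(D|B) = 0.0676

Step 1: Find P(D)
P(D) = P(D|A)P(A) + P(D|B)P(B)
     = 0.0339 × 0.7235 + 0.0676 × 0.2765
     = 0.02452665 + 0.01869140
     = 0.04321805

Step 2: Apply Bayes' theorem
P(A|D) = P(D|A)P(A) / P(D)
       = 0.02452665 / 0.04321805
       = 0.5675


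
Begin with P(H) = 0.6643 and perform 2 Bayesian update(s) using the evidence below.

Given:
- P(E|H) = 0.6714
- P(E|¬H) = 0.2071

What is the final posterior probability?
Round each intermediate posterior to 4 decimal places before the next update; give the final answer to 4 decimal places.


Sequential Bayesian updating:

Initial prior: P(H) = 0.6643

Update 1:
  P(E) = 0.6714 × 0.6643 + 0.2071 × 0.3357 = 0.44601102 + 0.06952347 = 0.51553449
  P(H|E) = 0.44601102 / 0.51553449 = 0.8651

Update 2:
  P(E) = 0.6714 × 0.8651 + 0.2071 × 0.1349 = 0.58082814 + 0.02793779 = 0.60876593
  P(H|E) = 0.58082814 / 0.60876593 = 0.9541

Final posterior: 0.9541


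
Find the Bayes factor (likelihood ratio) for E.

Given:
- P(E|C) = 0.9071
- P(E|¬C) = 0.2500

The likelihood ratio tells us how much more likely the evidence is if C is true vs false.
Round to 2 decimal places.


Likelihood Ratio (LR) = P(E|C) / P(E|¬C)

LR = 0.9071 / 0.2500
   = 3.63

The evidence is 3.63 times more likely if C is true than if C is false.
LR > 1, so observing E raises the odds in favor of C.


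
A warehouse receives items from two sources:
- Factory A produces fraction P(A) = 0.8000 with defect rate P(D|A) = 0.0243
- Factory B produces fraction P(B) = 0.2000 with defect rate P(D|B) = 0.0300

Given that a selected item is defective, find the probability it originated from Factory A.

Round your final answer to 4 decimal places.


Let A = from Factory A, D = defective

Given:
- P(A) = 0.8000, P(B) = 0.2000
- P(D|A) = 0.0243, P(D|B) = 0.0300

Step 1: Find P(D)
P(D) = P(D|A)P(A) + P(D|B)P(B)
     = 0.0243 × 0.8000 + 0.0300 × 0.2000
     = 0.01944000 + 0.00600000
     = 0.02544000

Step 2: Apply Bayes' theorem
P(A|D) = P(D|A)P(A) / P(D)
       = 0.01944000 / 0.02544000
       = 0.7642


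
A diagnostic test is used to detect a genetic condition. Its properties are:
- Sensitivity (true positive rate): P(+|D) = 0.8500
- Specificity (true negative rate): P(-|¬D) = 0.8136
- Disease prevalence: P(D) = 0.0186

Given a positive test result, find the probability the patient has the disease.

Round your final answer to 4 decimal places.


Let D = has disease, + = positive test

Given:
- P(D) = 0.0186 (prevalence)
- P(+|D) = 0.8500 (sensitivity)
- P(-|¬D) = 0.8136 (specificity)
- P(+|¬D) = 0.1864 (false positive rate = 1 - specificity)

Step 1: Find P(+)
P(+) = P(+|D)P(D) + P(+|¬D)P(¬D)
     = 0.8500 × 0.0186 + 0.1864 × 0.9814
     = 0.01581000 + 0.18293296
     = 0.19874296

Step 2: Apply Bayes' theorem for P(D|+)
P(D|+) = P(+|D)P(D) / P(+)
       = 0.01581000 / 0.19874296
       = 0.0795


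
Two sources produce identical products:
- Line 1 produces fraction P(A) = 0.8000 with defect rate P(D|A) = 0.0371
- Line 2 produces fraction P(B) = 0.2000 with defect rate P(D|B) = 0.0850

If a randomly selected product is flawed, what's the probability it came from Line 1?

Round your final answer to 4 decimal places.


Let A = from Line 1, D = flawed

Given:
- P(A) = 0.8000, P(B) = 0.2000
- P(D|A) = 0.0371, P(D|B) = 0.0850

Step 1: Find P(D)
P(D) = P(D|A)P(A) + P(D|B)P(B)
     = 0.0371 × 0.8000 + 0.0850 × 0.2000
     = 0.02968000 + 0.01700000
     = 0.04668000

Step 2: Apply Bayes' theorem
P(A|D) = P(D|A)P(A) / P(D)
       = 0.02968000 / 0.04668000
       = 0.6358


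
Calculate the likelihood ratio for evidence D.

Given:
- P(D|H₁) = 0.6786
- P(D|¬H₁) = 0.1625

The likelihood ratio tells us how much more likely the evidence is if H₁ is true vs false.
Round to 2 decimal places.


Likelihood Ratio (LR) = P(D|H₁) / P(D|¬H₁)

LR = 0.6786 / 0.1625
   = 4.18

The evidence is 4.18 times more likely if H₁ is true than if H₁ is false.
Because LR exceeds 1, D is evidence for H₁.


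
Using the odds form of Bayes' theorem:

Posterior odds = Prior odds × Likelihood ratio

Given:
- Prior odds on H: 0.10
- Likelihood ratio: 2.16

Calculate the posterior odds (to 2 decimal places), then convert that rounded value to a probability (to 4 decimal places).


Step 1: Calculate posterior odds
Posterior odds = Prior odds × LR
               = 0.10 × 2.16
               = 0.22

Step 2: Convert to probability
P(H|E) = Posterior odds / (1 + Posterior odds)
       = 0.22 / (1 + 0.22)
       = 0.22 / 1.22
       = 0.1803

The evidence increased P(H) from 0.0909 to 0.1803.


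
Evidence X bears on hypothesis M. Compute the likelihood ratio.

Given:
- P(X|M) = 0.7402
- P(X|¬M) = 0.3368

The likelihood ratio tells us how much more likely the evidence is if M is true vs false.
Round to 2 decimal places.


Likelihood Ratio (LR) = P(X|M) / P(X|¬M)

LR = 0.7402 / 0.3368
   = 2.20

The evidence is 2.20 times more likely if M is true than if M is false.
Because LR exceeds 1, X is evidence for M.


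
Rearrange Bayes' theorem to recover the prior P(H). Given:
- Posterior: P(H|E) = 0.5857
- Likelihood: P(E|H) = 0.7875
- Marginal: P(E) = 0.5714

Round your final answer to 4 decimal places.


From Bayes' theorem: P(H|E) = P(E|H) × P(H) / P(E)

Rearranging for P(H):
P(H) = P(H|E) × P(E) / P(E|H)
     = 0.5857 × 0.5714 / 0.7875
     = 0.33466898 / 0.7875
     = 0.4250


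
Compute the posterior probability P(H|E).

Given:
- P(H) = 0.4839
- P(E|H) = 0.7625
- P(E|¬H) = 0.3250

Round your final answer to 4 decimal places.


Bayes' theorem: P(H|E) = P(E|H) × P(H) / P(E)

Step 1: Calculate P(E) using law of total probability
P(E) = P(E|H)P(H) + P(E|¬H)P(¬H)
     = 0.7625 × 0.4839 + 0.3250 × 0.5161
     = 0.36897375 + 0.16773250
     = 0.53670625

Step 2: Apply Bayes' theorem
P(H|E) = P(E|H) × P(H) / P(E)
       = 0.36897375 / 0.53670625
       = 0.6875


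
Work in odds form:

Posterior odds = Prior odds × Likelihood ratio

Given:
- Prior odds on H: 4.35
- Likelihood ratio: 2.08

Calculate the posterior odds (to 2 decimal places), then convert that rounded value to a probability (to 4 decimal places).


Step 1: Calculate posterior odds
Posterior odds = Prior odds × LR
               = 4.35 × 2.08
               = 9.05

Step 2: Convert to probability
P(H|E) = Posterior odds / (1 + Posterior odds)
       = 9.05 / (1 + 9.05)
       = 9.05 / 10.05
       = 0.9005

The evidence increased P(H) from 0.8131 to 0.9005.


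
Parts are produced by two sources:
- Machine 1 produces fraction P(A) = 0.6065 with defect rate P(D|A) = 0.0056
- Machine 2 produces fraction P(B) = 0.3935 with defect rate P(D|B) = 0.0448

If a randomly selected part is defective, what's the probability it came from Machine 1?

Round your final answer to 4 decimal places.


Let A = from Machine 1, D = defective

Given:
- P(A) = 0.6065, P(B) = 0.3935
- P(D|A) = 0.0056, P(D|B) = 0.0448

Step 1: Find P(D)
P(D) = P(D|A)P(A) + P(D|B)P(B)
     = 0.0056 × 0.6065 + 0.0448 × 0.3935
     = 0.00339640 + 0.01762880
     = 0.02102520

Step 2: Apply Bayes' theorem
P(A|D) = P(D|A)P(A) / P(D)
       = 0.00339640 / 0.02102520
       = 0.1615


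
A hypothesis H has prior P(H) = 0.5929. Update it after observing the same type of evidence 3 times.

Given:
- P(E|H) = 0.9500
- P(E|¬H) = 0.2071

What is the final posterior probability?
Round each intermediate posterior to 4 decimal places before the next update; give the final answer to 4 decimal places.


Sequential Bayesian updating:

Initial prior: P(H) = 0.5929

Update 1:
  P(E) = 0.9500 × 0.5929 + 0.2071 × 0.4071 = 0.56325500 + 0.08431041 = 0.64756541
  P(H|E) = 0.56325500 / 0.64756541 = 0.8698

Update 2:
  P(E) = 0.9500 × 0.8698 + 0.2071 × 0.1302 = 0.82631000 + 0.02696442 = 0.85327442
  P(H|E) = 0.82631000 / 0.85327442 = 0.9684

Update 3:
  P(E) = 0.9500 × 0.9684 + 0.2071 × 0.0316 = 0.91998000 + 0.00654436 = 0.92652436
  P(H|E) = 0.91998000 / 0.92652436 = 0.9929

Final posterior: 0.9929


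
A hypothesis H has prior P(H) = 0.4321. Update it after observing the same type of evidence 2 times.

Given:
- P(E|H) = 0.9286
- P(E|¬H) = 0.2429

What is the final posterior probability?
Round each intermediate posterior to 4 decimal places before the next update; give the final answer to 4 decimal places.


Sequential Bayesian updating:

Initial prior: P(H) = 0.4321

Update 1:
  P(E) = 0.9286 × 0.4321 + 0.2429 × 0.5679 = 0.40124806 + 0.13794291 = 0.53919097
  P(H|E) = 0.40124806 / 0.53919097 = 0.7442

Update 2:
  P(E) = 0.9286 × 0.7442 + 0.2429 × 0.2558 = 0.69106412 + 0.06213382 = 0.75319794
  P(H|E) = 0.69106412 / 0.75319794 = 0.9175

Final posterior: 0.9175


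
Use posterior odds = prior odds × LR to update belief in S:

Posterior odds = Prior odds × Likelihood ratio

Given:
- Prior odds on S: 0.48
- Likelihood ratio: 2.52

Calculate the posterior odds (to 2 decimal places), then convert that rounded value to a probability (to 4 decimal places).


Step 1: Calculate posterior odds
Posterior odds = Prior odds × LR
               = 0.48 × 2.52
               = 1.21

Step 2: Convert to probability
P(S|E) = Posterior odds / (1 + Posterior odds)
       = 1.21 / (1 + 1.21)
       = 1.21 / 2.21
       = 0.5475

The evidence increased P(S) from 0.3243 to 0.5475.


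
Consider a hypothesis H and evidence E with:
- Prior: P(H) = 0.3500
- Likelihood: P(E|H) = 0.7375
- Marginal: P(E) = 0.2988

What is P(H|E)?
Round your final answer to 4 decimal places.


Using Bayes' theorem:

P(H|E) = P(E|H) × P(H) / P(E)
       = 0.7375 × 0.3500 / 0.2988
       = 0.25812500 / 0.2988
       = 0.8639

The evidence strengthens our belief in H.
Prior: 0.3500 → Posterior: 0.8639


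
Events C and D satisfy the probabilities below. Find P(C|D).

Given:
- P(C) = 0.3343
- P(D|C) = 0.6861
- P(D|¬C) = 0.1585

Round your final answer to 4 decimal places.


Bayes' theorem: P(C|D) = P(D|C) × P(C) / P(D)

Step 1: Calculate P(D) using law of total probability
P(D) = P(D|C)P(C) + P(D|¬C)P(¬C)
     = 0.6861 × 0.3343 + 0.1585 × 0.6657
     = 0.22936323 + 0.10551345
     = 0.33487668

Step 2: Apply Bayes' theorem
P(C|D) = P(D|C) × P(C) / P(D)
       = 0.22936323 / 0.33487668
       = 0.6849


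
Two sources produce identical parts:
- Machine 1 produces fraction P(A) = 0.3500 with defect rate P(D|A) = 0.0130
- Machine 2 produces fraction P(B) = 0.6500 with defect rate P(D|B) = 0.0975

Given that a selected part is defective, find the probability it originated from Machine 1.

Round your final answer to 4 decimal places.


Let A = from Machine 1, D = defective

Given:
- P(A) = 0.3500, P(B) = 0.6500
- P(D|A) = 0.0130, P(D|B) = 0.0975

Step 1: Find P(D)
P(D) = P(D|A)P(A) + P(D|B)P(B)
     = 0.0130 × 0.3500 + 0.0975 × 0.6500
     = 0.00455000 + 0.06337500
     = 0.06792500

Step 2: Apply Bayes' theorem
P(A|D) = P(D|A)P(A) / P(D)
       = 0.00455000 / 0.06792500
       = 0.0670


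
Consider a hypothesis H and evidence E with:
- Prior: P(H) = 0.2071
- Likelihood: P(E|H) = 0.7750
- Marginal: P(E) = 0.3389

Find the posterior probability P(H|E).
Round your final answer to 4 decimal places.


Using Bayes' theorem:

P(H|E) = P(E|H) × P(H) / P(E)
       = 0.7750 × 0.2071 / 0.3389
       = 0.16050250 / 0.3389
       = 0.4736

The evidence strengthens our belief in H.
Prior: 0.2071 → Posterior: 0.4736


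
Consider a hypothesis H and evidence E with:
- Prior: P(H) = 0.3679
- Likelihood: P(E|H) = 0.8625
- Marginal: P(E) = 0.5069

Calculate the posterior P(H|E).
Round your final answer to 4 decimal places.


Using Bayes' theorem:

P(H|E) = P(E|H) × P(H) / P(E)
       = 0.8625 × 0.3679 / 0.5069
       = 0.31731375 / 0.5069
       = 0.6260

The evidence strengthens our belief in H.
Prior: 0.3679 → Posterior: 0.6260


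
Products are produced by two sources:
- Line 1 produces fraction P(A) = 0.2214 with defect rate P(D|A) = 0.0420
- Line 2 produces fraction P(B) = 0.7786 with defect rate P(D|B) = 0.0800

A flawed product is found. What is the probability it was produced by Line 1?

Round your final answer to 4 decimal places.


Let A = from Line 1, D = flawed

Given:
- P(A) = 0.2214, P(B) = 0.7786
- P(D|A) = 0.0420, P(D|B) = 0.0800

Step 1: Find P(D)
P(D) = P(D|A)P(A) + P(D|B)P(B)
     = 0.0420 × 0.2214 + 0.0800 × 0.7786
     = 0.00929880 + 0.06228800
     = 0.07158680

Step 2: Apply Bayes' theorem
P(A|D) = P(D|A)P(A) / P(D)
       = 0.00929880 / 0.07158680
       = 0.1299


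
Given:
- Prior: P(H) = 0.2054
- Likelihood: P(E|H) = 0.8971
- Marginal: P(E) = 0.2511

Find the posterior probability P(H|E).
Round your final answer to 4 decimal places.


Using Bayes' theorem:

P(H|E) = P(E|H) × P(H) / P(E)
       = 0.8971 × 0.2054 / 0.2511
       = 0.18426434 / 0.2511
       = 0.7338

The evidence strengthens our belief in H.
Prior: 0.2054 → Posterior: 0.7338


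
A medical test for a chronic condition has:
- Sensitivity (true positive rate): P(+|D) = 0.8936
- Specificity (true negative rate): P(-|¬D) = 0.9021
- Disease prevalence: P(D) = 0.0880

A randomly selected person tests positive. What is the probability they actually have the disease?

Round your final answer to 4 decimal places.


Let D = has disease, + = positive test

Given:
- P(D) = 0.0880 (prevalence)
- P(+|D) = 0.8936 (sensitivity)
- P(-|¬D) = 0.9021 (specificity)
- P(+|¬D) = 0.0979 (false positive rate = 1 - specificity)

Step 1: Find P(+)
P(+) = P(+|D)P(D) + P(+|¬D)P(¬D)
     = 0.8936 × 0.0880 + 0.0979 × 0.9120
     = 0.07863680 + 0.08928480
     = 0.16792160

Step 2: Apply Bayes' theorem for P(D|+)
P(D|+) = P(+|D)P(D) / P(+)
       = 0.07863680 / 0.16792160
       = 0.4683


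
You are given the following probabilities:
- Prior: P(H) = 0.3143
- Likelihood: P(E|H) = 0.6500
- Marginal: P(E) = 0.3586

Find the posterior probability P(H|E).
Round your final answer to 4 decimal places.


Using Bayes' theorem:

P(H|E) = P(E|H) × P(H) / P(E)
       = 0.6500 × 0.3143 / 0.3586
       = 0.20429500 / 0.3586
       = 0.5697

The evidence strengthens our belief in H.
Prior: 0.3143 → Posterior: 0.5697


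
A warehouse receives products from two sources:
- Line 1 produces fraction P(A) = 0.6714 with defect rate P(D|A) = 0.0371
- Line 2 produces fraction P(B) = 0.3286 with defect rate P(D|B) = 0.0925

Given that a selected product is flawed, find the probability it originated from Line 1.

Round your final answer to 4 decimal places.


Let A = from Line 1, D = flawed

Given:
- P(A) = 0.6714, P(B) = 0.3286
- P(D|A) = 0.0371, P(D|B) = 0.0925

Step 1: Find P(D)
P(D) = P(D|A)P(A) + P(D|B)P(B)
     = 0.0371 × 0.6714 + 0.0925 × 0.3286
     = 0.02490894 + 0.03039550
     = 0.05530444

Step 2: Apply Bayes' theorem
P(A|D) = P(D|A)P(A) / P(D)
       = 0.02490894 / 0.05530444
       = 0.4504


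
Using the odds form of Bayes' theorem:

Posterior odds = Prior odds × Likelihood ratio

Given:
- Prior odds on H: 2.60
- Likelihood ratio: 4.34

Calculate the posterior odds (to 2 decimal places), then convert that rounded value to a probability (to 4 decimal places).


Step 1: Calculate posterior odds
Posterior odds = Prior odds × LR
               = 2.60 × 4.34
               = 11.28

Step 2: Convert to probability
P(H|E) = Posterior odds / (1 + Posterior odds)
       = 11.28 / (1 + 11.28)
       = 11.28 / 12.28
       = 0.9186

The evidence increased P(H) from 0.7222 to 0.9186.


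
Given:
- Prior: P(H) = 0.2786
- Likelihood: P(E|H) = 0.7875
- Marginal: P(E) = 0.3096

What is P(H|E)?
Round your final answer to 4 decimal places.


Using Bayes' theorem:

P(H|E) = P(E|H) × P(H) / P(E)
       = 0.7875 × 0.2786 / 0.3096
       = 0.21939750 / 0.3096
       = 0.7086

The evidence strengthens our belief in H.
Prior: 0.2786 → Posterior: 0.7086


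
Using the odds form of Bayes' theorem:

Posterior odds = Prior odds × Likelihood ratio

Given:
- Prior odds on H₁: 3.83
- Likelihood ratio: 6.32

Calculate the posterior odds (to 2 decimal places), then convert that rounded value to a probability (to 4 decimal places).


Step 1: Calculate posterior odds
Posterior odds = Prior odds × LR
               = 3.83 × 6.32
               = 24.21

Step 2: Convert to probability
P(H₁|E) = Posterior odds / (1 + Posterior odds)
       = 24.21 / (1 + 24.21)
       = 24.21 / 25.21
       = 0.9603

The evidence increased P(H₁) from 0.7930 to 0.9603.


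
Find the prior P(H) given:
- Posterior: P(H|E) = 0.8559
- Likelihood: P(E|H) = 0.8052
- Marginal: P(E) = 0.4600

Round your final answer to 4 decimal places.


From Bayes' theorem: P(H|E) = P(E|H) × P(H) / P(E)

Rearranging for P(H):
P(H) = P(H|E) × P(E) / P(E|H)
     = 0.8559 × 0.4600 / 0.8052
     = 0.39371400 / 0.8052
     = 0.4890


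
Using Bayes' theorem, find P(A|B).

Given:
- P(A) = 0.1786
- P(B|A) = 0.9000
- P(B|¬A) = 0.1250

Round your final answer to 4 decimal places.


Bayes' theorem: P(A|B) = P(B|A) × P(A) / P(B)

Step 1: Calculate P(B) using law of total probability
P(B) = P(B|A)P(A) + P(B|¬A)P(¬A)
     = 0.9000 × 0.1786 + 0.1250 × 0.8214
     = 0.16074000 + 0.10267500
     = 0.26341500

Step 2: Apply Bayes' theorem
P(A|B) = P(B|A) × P(A) / P(B)
       = 0.16074000 / 0.26341500
       = 0.6102


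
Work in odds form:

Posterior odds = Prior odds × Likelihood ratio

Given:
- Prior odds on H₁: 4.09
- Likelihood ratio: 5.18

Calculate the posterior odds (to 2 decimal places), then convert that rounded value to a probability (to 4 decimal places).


Step 1: Calculate posterior odds
Posterior odds = Prior odds × LR
               = 4.09 × 5.18
               = 21.19

Step 2: Convert to probability
P(H₁|E) = Posterior odds / (1 + Posterior odds)
       = 21.19 / (1 + 21.19)
       = 21.19 / 22.19
       = 0.9549

The evidence increased P(H₁) from 0.8035 to 0.9549.


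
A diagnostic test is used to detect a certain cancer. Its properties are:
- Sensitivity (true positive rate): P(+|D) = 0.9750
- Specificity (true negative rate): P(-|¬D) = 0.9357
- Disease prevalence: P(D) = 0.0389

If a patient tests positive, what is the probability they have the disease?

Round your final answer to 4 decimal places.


Let D = has disease, + = positive test

Given:
- P(D) = 0.0389 (prevalence)
- P(+|D) = 0.9750 (sensitivity)
- P(-|¬D) = 0.9357 (specificity)
- P(+|¬D) = 0.0643 (false positive rate = 1 - specificity)

Step 1: Find P(+)
P(+) = P(+|D)P(D) + P(+|¬D)P(¬D)
     = 0.9750 × 0.0389 + 0.0643 × 0.9611
     = 0.03792750 + 0.06179873
     = 0.09972623

Step 2: Apply Bayes' theorem for P(D|+)
P(D|+) = P(+|D)P(D) / P(+)
       = 0.03792750 / 0.09972623
       = 0.3803


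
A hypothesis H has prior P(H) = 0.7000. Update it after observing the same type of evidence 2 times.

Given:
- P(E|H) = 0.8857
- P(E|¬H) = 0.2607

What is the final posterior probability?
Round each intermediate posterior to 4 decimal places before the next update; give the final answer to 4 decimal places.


Sequential Bayesian updating:

Initial prior: P(H) = 0.7000

Update 1:
  P(E) = 0.8857 × 0.7000 + 0.2607 × 0.3000 = 0.61999000 + 0.07821000 = 0.69820000
  P(H|E) = 0.61999000 / 0.69820000 = 0.8880

Update 2:
  P(E) = 0.8857 × 0.8880 + 0.2607 × 0.1120 = 0.78650160 + 0.02919840 = 0.81570000
  P(H|E) = 0.78650160 / 0.81570000 = 0.9642

Final posterior: 0.9642


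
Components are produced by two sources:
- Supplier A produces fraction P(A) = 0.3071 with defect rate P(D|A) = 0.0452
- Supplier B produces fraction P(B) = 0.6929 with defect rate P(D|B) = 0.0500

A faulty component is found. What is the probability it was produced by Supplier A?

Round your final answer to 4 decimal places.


Let A = from Supplier A, D = faulty

Given:
- P(A) = 0.3071, P(B) = 0.6929
- P(D|A) = 0.0452, P(D|B) = 0.0500

Step 1: Find P(D)
P(D) = P(D|A)P(A) + P(D|B)P(B)
     = 0.0452 × 0.3071 + 0.0500 × 0.6929
     = 0.01388092 + 0.03464500
     = 0.04852592

Step 2: Apply Bayes' theorem
P(A|D) = P(D|A)P(A) / P(D)
       = 0.01388092 / 0.04852592
       = 0.2861


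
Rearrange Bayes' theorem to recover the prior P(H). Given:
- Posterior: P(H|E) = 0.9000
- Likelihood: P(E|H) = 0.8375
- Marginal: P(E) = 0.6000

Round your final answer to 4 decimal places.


From Bayes' theorem: P(H|E) = P(E|H) × P(H) / P(E)

Rearranging for P(H):
P(H) = P(H|E) × P(E) / P(E|H)
     = 0.9000 × 0.6000 / 0.8375
     = 0.54000000 / 0.8375
     = 0.6448
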